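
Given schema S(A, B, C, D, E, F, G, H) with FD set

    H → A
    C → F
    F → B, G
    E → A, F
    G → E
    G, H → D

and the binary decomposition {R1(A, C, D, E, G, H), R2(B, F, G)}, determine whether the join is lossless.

Yes

Common attributes: R1 ∩ R2 = {G}.
Closure of {G}: G → E applies, adding E; E → A, F applies, adding A, F; F → B, G applies, adding B. So (G)⁺ = {A, B, E, F, G}.
This closure contains every attribute of R2, so R1 ∩ R2 → R2. The join is lossless.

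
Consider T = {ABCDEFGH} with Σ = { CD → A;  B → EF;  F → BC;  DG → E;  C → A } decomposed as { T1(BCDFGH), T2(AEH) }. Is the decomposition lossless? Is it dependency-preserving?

lossy and not dependency-preserving

Lossless test: (H)⁺ = {H}, which is a superkey of neither fragment — lossy.
Dependency preservation: the restricted closure of {CD} across the fragments never reaches {A}, so CD → A cannot be enforced without a join — not preserved.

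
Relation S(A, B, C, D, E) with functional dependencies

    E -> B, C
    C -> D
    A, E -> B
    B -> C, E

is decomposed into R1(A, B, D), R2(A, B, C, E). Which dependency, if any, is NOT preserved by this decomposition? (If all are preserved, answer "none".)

Check C → D: no single fragment contains all of {C, D}, and the restricted closure of {C} across the fragments never reaches {D}.
E → B, C is preserved.
A, E → B is preserved.
B → C, E is preserved.

C -> D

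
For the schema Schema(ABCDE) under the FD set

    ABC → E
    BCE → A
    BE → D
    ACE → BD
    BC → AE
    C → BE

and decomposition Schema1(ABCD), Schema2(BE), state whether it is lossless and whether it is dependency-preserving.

lossy and not dependency-preserving

Lossless test: (B)⁺ = {B}, which is a superkey of neither fragment — lossy.
Dependency preservation: the restricted closure of {ABC} across the fragments never reaches {E}, so ABC → E cannot be enforced without a join — not preserved.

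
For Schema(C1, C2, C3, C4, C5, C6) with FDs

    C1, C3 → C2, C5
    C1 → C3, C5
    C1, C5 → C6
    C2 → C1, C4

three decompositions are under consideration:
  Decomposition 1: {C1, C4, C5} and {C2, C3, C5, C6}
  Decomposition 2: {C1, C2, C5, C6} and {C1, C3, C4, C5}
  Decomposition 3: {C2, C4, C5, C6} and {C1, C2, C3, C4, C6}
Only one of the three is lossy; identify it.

Decomposition 1: common = {C5}, closure = {C5} → lossy.
Decomposition 2: common = {C1, C5}, closure = {C1, C2, C3, C4, C5, C6} → lossless.
Decomposition 3: common = {C2, C4, C6}, closure = {C1, C2, C3, C4, C5, C6} → lossless.

Decomposition 1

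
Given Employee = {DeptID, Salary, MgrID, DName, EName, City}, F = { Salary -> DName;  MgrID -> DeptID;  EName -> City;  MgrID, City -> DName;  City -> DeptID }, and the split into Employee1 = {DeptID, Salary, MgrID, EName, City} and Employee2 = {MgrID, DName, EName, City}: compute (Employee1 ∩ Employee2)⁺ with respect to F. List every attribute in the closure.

Employee1 ∩ Employee2 = {MgrID, EName, City}.
MgrID → DeptID applies, adding DeptID
MgrID, City → DName applies, adding DName
Closure: {DeptID, MgrID, DName, EName, City}.

DeptID, MgrID, DName, EName, City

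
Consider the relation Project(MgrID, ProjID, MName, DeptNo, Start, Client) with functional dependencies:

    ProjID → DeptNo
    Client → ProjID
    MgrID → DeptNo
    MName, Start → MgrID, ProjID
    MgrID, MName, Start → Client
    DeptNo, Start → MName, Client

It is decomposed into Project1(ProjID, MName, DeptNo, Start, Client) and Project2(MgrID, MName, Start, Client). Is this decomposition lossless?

Common attributes: Project1 ∩ Project2 = {MName, Start, Client}.
Closure of {MName, Start, Client}: Client → ProjID applies, adding ProjID; MName, Start → MgrID, ProjID applies, adding MgrID; ProjID → DeptNo applies, adding DeptNo. So (MName, Start, Client)⁺ = {MgrID, ProjID, MName, DeptNo, Start, Client}.
This closure contains every attribute of Project1, so Project1 ∩ Project2 → Project1. The join is lossless.

Yes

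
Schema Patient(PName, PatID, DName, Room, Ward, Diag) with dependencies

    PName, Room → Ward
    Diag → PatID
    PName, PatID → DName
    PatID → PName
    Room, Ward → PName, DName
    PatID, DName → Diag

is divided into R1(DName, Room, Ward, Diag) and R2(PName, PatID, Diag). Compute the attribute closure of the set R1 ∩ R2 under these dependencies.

PName, PatID, DName, Diag

R1 ∩ R2 = {Diag}.
Diag → PatID applies, adding PatID
PatID → PName applies, adding PName
PName, PatID → DName applies, adding DName
Closure: {PName, PatID, DName, Diag}.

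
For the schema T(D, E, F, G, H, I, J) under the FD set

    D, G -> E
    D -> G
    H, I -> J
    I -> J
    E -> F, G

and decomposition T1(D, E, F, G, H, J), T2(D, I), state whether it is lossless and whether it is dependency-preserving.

lossy and not dependency-preserving

Lossless test: (D)⁺ = {D, E, F, G}, which is a superkey of neither fragment — lossy.
Dependency preservation: the restricted closure of {H, I} across the fragments never reaches {J}, so H, I → J cannot be enforced without a join — not preserved.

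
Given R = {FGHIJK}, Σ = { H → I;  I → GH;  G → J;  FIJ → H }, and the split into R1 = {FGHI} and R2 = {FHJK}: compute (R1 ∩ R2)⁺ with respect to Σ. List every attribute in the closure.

R1 ∩ R2 = {FH}.
H → I applies, adding I
I → GH applies, adding G
G → J applies, adding J
Closure: {FGHIJ}.

FGHIJ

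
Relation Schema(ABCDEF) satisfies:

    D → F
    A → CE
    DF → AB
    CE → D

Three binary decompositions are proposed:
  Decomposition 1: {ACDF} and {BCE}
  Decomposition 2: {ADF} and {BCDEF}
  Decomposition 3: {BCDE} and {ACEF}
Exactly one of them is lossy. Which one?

Decomposition 1: common = {C}, closure = {C} → lossy.
Decomposition 2: common = {DF}, closure = {ABCDEF} → lossless.
Decomposition 3: common = {CE}, closure = {ABCDEF} → lossless.

Decomposition 1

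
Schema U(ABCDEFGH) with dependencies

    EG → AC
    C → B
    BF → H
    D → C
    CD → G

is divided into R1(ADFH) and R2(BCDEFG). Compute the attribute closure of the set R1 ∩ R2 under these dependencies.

BCDFGH

R1 ∩ R2 = {DF}.
D → C applies, adding C
CD → G applies, adding G
C → B applies, adding B
BF → H applies, adding H
Closure: {BCDFGH}.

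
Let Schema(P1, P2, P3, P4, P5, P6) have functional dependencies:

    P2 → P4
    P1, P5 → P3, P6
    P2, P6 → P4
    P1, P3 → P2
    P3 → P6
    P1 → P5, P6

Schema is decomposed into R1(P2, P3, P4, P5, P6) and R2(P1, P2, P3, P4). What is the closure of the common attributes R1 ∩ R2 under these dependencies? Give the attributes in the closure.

P2, P3, P4, P6

R1 ∩ R2 = {P2, P3, P4}.
P3 → P6 applies, adding P6
Closure: {P2, P3, P4, P6}.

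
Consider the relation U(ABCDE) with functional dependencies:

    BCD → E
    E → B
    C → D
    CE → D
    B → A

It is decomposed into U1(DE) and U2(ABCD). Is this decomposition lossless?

Common attributes: U1 ∩ U2 = {D}.
No dependency enlarges {D}, so (D)⁺ = {D}.
The closure contains neither all of U1 = {DE} nor all of U2 = {ABCD}, so the common attributes are not a superkey of either fragment. The join is lossy.

No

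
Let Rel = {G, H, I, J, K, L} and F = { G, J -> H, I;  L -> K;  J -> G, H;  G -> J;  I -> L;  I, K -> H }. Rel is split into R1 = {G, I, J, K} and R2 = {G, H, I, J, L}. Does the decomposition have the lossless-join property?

Common attributes: R1 ∩ R2 = {G, I, J}.
Closure of {G, I, J}: G, J → H, I applies, adding H; I → L applies, adding L; L → K applies, adding K. So (G, I, J)⁺ = {G, H, I, J, K, L}.
This closure contains every attribute of R1, so R1 ∩ R2 → R1. The join is lossless.

Yes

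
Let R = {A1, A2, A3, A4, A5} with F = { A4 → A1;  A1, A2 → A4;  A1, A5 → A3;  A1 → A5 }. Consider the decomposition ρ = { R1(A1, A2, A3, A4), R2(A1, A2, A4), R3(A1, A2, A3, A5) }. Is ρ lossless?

Chase test. Columns are A1, A2, A3, A4, A5; row i has aⱼ where attribute j ∈ Ri, else bᵢⱼ.
Initial tableau (one row per fragment):
  row 1: a1 a2 a3 a4 b15
  row 2: a1 a2 b23 a4 b25
  row 3: a1 a2 a3 b34 a5
Rows 1 and 3 agree on A1, A2; apply A1, A2→A4 and equate their A4 entries.
Rows 1 and 2 agree on A1; apply A1→A5 and equate their A5 entries.
Rows 1 and 3 agree on A1; apply A1→A5 and equate their A5 entries.
Rows 1 and 2 agree on A1, A5; apply A1, A5→A3 and equate their A3 entries.
Row 1 is now all distinguished symbols — the join is lossless.

Yes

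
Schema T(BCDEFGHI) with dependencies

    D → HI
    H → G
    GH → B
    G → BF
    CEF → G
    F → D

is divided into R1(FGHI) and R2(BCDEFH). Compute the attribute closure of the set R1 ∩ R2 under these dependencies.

BDFGHI

R1 ∩ R2 = {FH}.
H → G applies, adding G
GH → B applies, adding B
F → D applies, adding D
D → HI applies, adding I
Closure: {BDFGHI}.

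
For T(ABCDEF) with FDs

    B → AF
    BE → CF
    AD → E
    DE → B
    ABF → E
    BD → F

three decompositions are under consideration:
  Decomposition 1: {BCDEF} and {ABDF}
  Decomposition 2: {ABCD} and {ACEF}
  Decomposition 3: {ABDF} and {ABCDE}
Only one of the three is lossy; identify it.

Decomposition 2

Decomposition 1: common = {BDF}, closure = {ABCDEF} → lossless.
Decomposition 2: common = {AC}, closure = {AC} → lossy.
Decomposition 3: common = {ABD}, closure = {ABCDEF} → lossless.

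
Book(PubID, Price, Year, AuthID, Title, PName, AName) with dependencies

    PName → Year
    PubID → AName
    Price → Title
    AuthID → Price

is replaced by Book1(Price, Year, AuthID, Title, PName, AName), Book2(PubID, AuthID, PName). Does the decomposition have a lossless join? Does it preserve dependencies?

Lossless test: (AuthID, PName)⁺ = {Price, Year, AuthID, Title, PName}, which is a superkey of neither fragment — lossy.
Dependency preservation: the restricted closure of {PubID} across the fragments never reaches {AName}, so PubID → AName cannot be enforced without a join — not preserved.

lossy and not dependency-preserving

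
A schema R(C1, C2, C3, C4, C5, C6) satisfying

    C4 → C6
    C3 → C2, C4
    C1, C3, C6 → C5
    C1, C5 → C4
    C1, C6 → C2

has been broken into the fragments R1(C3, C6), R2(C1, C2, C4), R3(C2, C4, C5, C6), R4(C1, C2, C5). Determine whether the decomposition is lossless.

Chase test. Columns are C1, C2, C3, C4, C5, C6; row i has aⱼ where attribute j ∈ Ri, else bᵢⱼ.
Initial tableau (one row per fragment):
  row 1: b11 b12 a3 b14 b15 a6
  row 2: a1 a2 b23 a4 b25 b26
  row 3: b31 a2 b33 a4 a5 a6
  row 4: a1 a2 b43 b44 a5 b46
Rows 2 and 3 agree on C4; apply C4→C6 and equate their C6 entries.
No row becomes fully distinguished — the join is lossy.

No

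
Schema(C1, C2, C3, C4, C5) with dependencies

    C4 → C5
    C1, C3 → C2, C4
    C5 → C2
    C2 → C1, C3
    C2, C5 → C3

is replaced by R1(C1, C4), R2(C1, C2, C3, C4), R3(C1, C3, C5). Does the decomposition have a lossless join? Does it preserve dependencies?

lossless and dependency-preserving

Lossless test (chase): Rows 1 and 2 agree on C4; apply C4→C5 and equate their C5 entries. Rows 2 and 3 agree on C1, C3; apply C1, C3→C2, C4 and equate their C2, C4 entries. Rows 1 and 2 agree on C5; apply C5→C2 and equate their C2 entries. Rows 1 and 2 agree on C2; apply C2→C1, C3 and equate their C1, C3 entries. Rows 1 and 3 agree on C4; apply C4→C5 and equate their C5 entries. Row 1 is now all distinguished symbols — the join is lossless.
Dependency preservation: C4 → C5; C5 → C2; C2, C5 → C3 are not contained in any single fragment, but the restricted closure of each left-hand side across the fragments still reaches the right-hand side; the remaining FDs each lie inside some fragment. All dependencies are preserved.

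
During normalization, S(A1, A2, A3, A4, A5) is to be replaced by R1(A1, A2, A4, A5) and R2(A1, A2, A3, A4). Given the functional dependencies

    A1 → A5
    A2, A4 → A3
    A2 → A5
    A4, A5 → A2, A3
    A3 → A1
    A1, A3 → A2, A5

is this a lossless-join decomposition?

Yes

Common attributes: R1 ∩ R2 = {A1, A2, A4}.
Closure of {A1, A2, A4}: A1 → A5 applies, adding A5; A2, A4 → A3 applies, adding A3. So (A1, A2, A4)⁺ = {A1, A2, A3, A4, A5}.
This closure contains every attribute of R1, so R1 ∩ R2 → R1. The join is lossless.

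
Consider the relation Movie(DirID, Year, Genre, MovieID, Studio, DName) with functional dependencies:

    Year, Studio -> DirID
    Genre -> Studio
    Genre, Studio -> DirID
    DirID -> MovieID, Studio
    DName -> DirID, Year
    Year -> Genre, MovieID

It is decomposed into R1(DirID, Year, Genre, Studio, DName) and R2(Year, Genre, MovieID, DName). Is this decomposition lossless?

Common attributes: R1 ∩ R2 = {Year, Genre, DName}.
Closure of {Year, Genre, DName}: Genre → Studio applies, adding Studio; Genre, Studio → DirID applies, adding DirID; DirID → MovieID, Studio applies, adding MovieID. So (Year, Genre, DName)⁺ = {DirID, Year, Genre, MovieID, Studio, DName}.
This closure contains every attribute of R1, so R1 ∩ R2 → R1. The join is lossless.

Yes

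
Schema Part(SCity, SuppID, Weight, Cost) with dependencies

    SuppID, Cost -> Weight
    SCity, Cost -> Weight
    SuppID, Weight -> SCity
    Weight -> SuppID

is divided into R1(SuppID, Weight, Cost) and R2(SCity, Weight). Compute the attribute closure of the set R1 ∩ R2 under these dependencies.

R1 ∩ R2 = {Weight}.
Weight → SuppID applies, adding SuppID
SuppID, Weight → SCity applies, adding SCity
Closure: {SCity, SuppID, Weight}.

SCity, SuppID, Weight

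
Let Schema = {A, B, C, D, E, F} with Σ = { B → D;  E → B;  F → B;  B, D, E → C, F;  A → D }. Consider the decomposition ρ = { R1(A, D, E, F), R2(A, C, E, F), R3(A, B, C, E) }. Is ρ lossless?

Yes

Chase test. Columns are A, B, C, D, E, F; row i has aⱼ where attribute j ∈ Ri, else bᵢⱼ.
Initial tableau (one row per fragment):
  row 1: a1 b12 b13 a4 a5 a6
  row 2: a1 b22 a3 b24 a5 a6
  row 3: a1 a2 a3 b34 a5 b36
Rows 1 and 2 agree on E; apply E→B and equate their B entries.
Rows 1 and 3 agree on E; apply E→B and equate their B entries.
Rows 1 and 2 agree on A; apply A→D and equate their D entries.
Rows 1 and 3 agree on A; apply A→D and equate their D entries.
Rows 1 and 2 agree on B, D, E; apply B, D, E→C, F and equate their C, F entries.
Rows 1 and 3 agree on B, D, E; apply B, D, E→C, F and equate their C, F entries.
Row 1 is now all distinguished symbols — the join is lossless.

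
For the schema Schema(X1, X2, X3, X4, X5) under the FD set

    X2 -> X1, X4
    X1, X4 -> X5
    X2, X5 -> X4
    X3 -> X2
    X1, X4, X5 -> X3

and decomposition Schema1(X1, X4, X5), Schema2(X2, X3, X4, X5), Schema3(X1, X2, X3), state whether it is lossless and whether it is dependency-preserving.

lossless but not dependency-preserving

Lossless test (chase): Rows 2 and 3 agree on X2; apply X2→X1, X4 and equate their X1, X4 entries. Rows 1 and 3 agree on X1, X4; apply X1, X4→X5 and equate their X5 entries. Rows 1 and 2 agree on X1, X4, X5; apply X1, X4, X5→X3 and equate their X3 entries. Rows 1 and 2 agree on X3; apply X3→X2 and equate their X2 entries. Row 1 is now all distinguished symbols — the join is lossless.
Dependency preservation: the restricted closure of {X1, X4, X5} across the fragments never reaches {X3}, so X1, X4, X5 → X3 cannot be enforced without a join — not preserved.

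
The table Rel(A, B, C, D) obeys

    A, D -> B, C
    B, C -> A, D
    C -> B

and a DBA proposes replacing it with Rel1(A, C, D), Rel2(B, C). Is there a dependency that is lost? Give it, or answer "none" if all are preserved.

A, D → B, C: restricted closure across fragments reaches B, C.
B, C → A, D: restricted closure across fragments reaches A, D.
C → B lies within Rel2.
Every dependency is enforceable on the fragments, so the decomposition is dependency-preserving.

none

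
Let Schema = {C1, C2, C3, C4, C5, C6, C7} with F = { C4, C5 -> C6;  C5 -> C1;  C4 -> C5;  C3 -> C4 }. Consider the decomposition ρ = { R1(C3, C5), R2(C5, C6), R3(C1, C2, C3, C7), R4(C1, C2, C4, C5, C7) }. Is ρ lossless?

Chase test. Columns are C1, C2, C3, C4, C5, C6, C7; row i has aⱼ where attribute j ∈ Ri, else bᵢⱼ.
Initial tableau (one row per fragment):
  row 1: b11 b12 a3 b14 a5 b16 b17
  row 2: b21 b22 b23 b24 a5 a6 b27
  row 3: a1 a2 a3 b34 b35 b36 a7
  row 4: a1 a2 b43 a4 a5 b46 a7
Rows 1 and 2 agree on C5; apply C5→C1 and equate their C1 entries.
Rows 1 and 4 agree on C5; apply C5→C1 and equate their C1 entries.
Rows 1 and 3 agree on C3; apply C3→C4 and equate their C4 entries.
Rows 1 and 3 agree on C4; apply C4→C5 and equate their C5 entries.
Rows 1 and 3 agree on C4, C5; apply C4, C5→C6 and equate their C6 entries.
No row becomes fully distinguished — the join is lossy.

No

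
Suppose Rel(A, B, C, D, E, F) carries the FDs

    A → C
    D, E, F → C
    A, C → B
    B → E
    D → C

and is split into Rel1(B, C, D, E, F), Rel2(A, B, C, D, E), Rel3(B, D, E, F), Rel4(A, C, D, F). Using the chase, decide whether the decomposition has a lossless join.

Chase test. Columns are A, B, C, D, E, F; row i has aⱼ where attribute j ∈ Reli, else bᵢⱼ.
Initial tableau (one row per fragment):
  row 1: b11 a2 a3 a4 a5 a6
  row 2: a1 a2 a3 a4 a5 b26
  row 3: b31 a2 b33 a4 a5 a6
  row 4: a1 b42 a3 a4 b45 a6
Rows 1 and 3 agree on D, E, F; apply D, E, F→C and equate their C entries.
Rows 2 and 4 agree on A, C; apply A, C→B and equate their B entries.
Rows 1 and 4 agree on B; apply B→E and equate their E entries.
Row 4 is now all distinguished symbols — the join is lossless.

Yes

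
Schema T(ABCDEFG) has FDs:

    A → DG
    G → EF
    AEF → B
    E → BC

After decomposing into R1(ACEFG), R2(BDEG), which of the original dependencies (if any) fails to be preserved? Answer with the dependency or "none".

Check A → DG: no single fragment contains all of {ADG}, and the restricted closure of {A} across the fragments never reaches {DG}.
G → EF is preserved.
AEF → B is preserved.
E → BC is preserved.

A → DG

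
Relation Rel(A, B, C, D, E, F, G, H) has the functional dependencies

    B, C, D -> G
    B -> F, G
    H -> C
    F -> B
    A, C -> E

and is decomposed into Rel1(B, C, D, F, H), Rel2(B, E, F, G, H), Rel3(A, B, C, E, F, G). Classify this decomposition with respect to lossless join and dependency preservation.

lossy but dependency-preserving

Lossless test (chase): Rows 1 and 2 agree on B; apply B→F, G and equate their F, G entries. Rows 1 and 2 agree on H; apply H→C and equate their C entries. No row becomes fully distinguished — the join is lossy.
Dependency preservation: B, C, D → G is not contained in any single fragment, but the restricted closure of its left-hand side across the fragments still reaches the right-hand side; the remaining FDs each lie inside some fragment. All dependencies are preserved.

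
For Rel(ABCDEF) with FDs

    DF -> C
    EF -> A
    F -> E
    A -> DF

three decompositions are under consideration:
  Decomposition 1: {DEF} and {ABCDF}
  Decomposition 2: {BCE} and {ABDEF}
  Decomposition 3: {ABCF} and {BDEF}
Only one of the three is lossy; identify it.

Decomposition 2

Decomposition 1: common = {DF}, closure = {ACDEF} → lossless.
Decomposition 2: common = {BE}, closure = {BE} → lossy.
Decomposition 3: common = {BF}, closure = {ABCDEF} → lossless.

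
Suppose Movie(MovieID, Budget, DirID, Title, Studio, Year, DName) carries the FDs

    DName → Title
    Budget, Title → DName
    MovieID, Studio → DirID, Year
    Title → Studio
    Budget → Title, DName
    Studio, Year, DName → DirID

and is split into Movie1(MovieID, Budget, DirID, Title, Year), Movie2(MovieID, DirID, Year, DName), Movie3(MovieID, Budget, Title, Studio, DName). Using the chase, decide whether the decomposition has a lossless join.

Yes

Chase test. Columns are MovieID, Budget, DirID, Title, Studio, Year, DName; row i has aⱼ where attribute j ∈ Moviei, else bᵢⱼ.
Initial tableau (one row per fragment):
  row 1: a1 a2 a3 a4 b15 a6 b17
  row 2: a1 b22 a3 b24 b25 a6 a7
  row 3: a1 a2 b33 a4 a5 b36 a7
Rows 2 and 3 agree on DName; apply DName→Title and equate their Title entries.
Rows 1 and 3 agree on Budget, Title; apply Budget, Title→DName and equate their DName entries.
Rows 1 and 2 agree on Title; apply Title→Studio and equate their Studio entries.
Rows 1 and 3 agree on Title; apply Title→Studio and equate their Studio entries.
Rows 1 and 3 agree on MovieID, Studio; apply MovieID, Studio→DirID, Year and equate their DirID, Year entries.
Row 1 is now all distinguished symbols — the join is lossless.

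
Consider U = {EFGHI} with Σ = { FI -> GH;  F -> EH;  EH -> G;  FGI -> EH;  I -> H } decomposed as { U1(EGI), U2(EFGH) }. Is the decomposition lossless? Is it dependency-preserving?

lossy and not dependency-preserving

Lossless test: (EG)⁺ = {EG}, which is a superkey of neither fragment — lossy.
Dependency preservation: the restricted closure of {I} across the fragments never reaches {H}, so I → H cannot be enforced without a join — not preserved.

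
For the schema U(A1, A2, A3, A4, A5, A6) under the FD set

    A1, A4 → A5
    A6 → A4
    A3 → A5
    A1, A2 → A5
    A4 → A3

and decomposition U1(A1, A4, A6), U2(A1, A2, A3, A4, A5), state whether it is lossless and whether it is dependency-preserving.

Lossless test: (A1, A4)⁺ = {A1, A3, A4, A5}, which is a superkey of neither fragment — lossy.
Dependency preservation: every FD's attributes lie within a single fragment, so each can be enforced locally — preserved.

lossy but dependency-preserving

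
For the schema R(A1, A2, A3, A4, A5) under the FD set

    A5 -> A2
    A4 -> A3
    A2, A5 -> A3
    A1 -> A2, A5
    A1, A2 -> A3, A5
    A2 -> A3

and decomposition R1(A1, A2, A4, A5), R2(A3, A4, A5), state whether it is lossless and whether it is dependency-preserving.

Lossless test: (A4, A5)⁺ = {A2, A3, A4, A5}, which contains all of one fragment — lossless.
Dependency preservation: the restricted closure of {A2} across the fragments never reaches {A3}, so A2 → A3 cannot be enforced without a join — not preserved.

lossless but not dependency-preserving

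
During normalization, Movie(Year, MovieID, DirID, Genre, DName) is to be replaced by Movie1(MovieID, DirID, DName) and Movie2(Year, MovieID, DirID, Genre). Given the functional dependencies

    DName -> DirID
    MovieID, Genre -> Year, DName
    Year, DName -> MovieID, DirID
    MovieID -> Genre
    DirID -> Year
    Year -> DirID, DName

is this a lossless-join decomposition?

Common attributes: Movie1 ∩ Movie2 = {MovieID, DirID}.
Closure of {MovieID, DirID}: MovieID → Genre applies, adding Genre; DirID → Year applies, adding Year; Year → DirID, DName applies, adding DName. So (MovieID, DirID)⁺ = {Year, MovieID, DirID, Genre, DName}.
This closure contains every attribute of Movie1, so Movie1 ∩ Movie2 → Movie1. The join is lossless.

Yes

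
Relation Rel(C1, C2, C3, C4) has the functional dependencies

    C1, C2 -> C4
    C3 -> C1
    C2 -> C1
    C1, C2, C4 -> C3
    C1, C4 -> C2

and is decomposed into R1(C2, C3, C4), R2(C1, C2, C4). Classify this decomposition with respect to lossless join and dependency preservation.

Lossless test: (C2, C4)⁺ = {C1, C2, C3, C4}, which contains all of one fragment — lossless.
Dependency preservation: the restricted closure of {C3} across the fragments never reaches {C1}, so C3 → C1 cannot be enforced without a join — not preserved.

lossless but not dependency-preserving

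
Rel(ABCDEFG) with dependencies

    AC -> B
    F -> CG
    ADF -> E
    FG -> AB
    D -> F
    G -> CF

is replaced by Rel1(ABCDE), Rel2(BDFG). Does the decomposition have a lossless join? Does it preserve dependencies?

Lossless test: (BD)⁺ = {ABCDEFG}, which contains all of one fragment — lossless.
Dependency preservation: the restricted closure of {F} across the fragments never reaches {CG}, so F → CG cannot be enforced without a join — not preserved.

lossless but not dependency-preserving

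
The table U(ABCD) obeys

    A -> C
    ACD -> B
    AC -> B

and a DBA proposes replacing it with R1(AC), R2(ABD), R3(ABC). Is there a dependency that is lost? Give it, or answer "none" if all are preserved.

none

A → C lies within R1.
ACD → B: restricted closure across fragments reaches B.
AC → B lies within R3.
Every dependency is enforceable on the fragments, so the decomposition is dependency-preserving.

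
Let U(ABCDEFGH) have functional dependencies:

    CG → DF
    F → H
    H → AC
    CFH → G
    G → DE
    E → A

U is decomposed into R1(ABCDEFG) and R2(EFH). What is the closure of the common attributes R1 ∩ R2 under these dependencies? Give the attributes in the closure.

R1 ∩ R2 = {EF}.
F → H applies, adding H
H → AC applies, adding AC
CFH → G applies, adding G
G → DE applies, adding D
Closure: {ACDEFGH}.

ACDEFGH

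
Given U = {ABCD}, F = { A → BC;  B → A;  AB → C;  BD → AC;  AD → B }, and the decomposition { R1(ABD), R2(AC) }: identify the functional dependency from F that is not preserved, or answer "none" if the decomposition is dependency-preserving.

A → BC: restricted closure across fragments reaches BC.
B → A lies within R1.
AB → C: restricted closure across fragments reaches C.
BD → AC: restricted closure across fragments reaches AC.
AD → B lies within R1.
Every dependency is enforceable on the fragments, so the decomposition is dependency-preserving.

none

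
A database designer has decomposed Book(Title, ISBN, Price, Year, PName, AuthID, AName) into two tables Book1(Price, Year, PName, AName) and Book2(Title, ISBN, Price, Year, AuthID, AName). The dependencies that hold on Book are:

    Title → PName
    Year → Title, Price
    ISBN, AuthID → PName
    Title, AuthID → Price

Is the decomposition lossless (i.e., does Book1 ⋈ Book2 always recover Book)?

Common attributes: Book1 ∩ Book2 = {Price, Year, AName}.
Closure of {Price, Year, AName}: Year → Title, Price applies, adding Title; Title → PName applies, adding PName. So (Price, Year, AName)⁺ = {Title, Price, Year, PName, AName}.
This closure contains every attribute of Book1, so Book1 ∩ Book2 → Book1. The join is lossless.

Yes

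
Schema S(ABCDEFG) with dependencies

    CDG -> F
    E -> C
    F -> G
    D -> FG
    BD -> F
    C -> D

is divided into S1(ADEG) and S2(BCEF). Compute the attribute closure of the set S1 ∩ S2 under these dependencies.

S1 ∩ S2 = {E}.
E → C applies, adding C
C → D applies, adding D
D → FG applies, adding FG
Closure: {CDEFG}.

CDEFG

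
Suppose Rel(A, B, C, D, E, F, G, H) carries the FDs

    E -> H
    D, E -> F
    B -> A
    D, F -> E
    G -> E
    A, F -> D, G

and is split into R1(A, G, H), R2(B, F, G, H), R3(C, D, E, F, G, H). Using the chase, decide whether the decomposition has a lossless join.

Chase test. Columns are A, B, C, D, E, F, G, H; row i has aⱼ where attribute j ∈ Ri, else bᵢⱼ.
Initial tableau (one row per fragment):
  row 1: a1 b12 b13 b14 b15 b16 a7 a8
  row 2: b21 a2 b23 b24 b25 a6 a7 a8
  row 3: b31 b32 a3 a4 a5 a6 a7 a8
Rows 1 and 2 agree on G; apply G→E and equate their E entries.
Rows 1 and 3 agree on G; apply G→E and equate their E entries.
No row becomes fully distinguished — the join is lossy.

No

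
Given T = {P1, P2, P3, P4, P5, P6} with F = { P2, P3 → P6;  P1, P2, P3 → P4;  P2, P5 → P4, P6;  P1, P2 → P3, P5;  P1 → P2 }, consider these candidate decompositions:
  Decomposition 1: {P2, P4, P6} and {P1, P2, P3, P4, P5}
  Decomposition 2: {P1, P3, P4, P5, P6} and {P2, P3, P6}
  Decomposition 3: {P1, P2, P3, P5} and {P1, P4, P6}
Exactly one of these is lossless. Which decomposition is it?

Decomposition 1: common = {P2, P4}, closure = {P2, P4} → lossy.
Decomposition 2: common = {P3, P6}, closure = {P3, P6} → lossy.
Decomposition 3: common = {P1}, closure = {P1, P2, P3, P4, P5, P6} → lossless.

Decomposition 3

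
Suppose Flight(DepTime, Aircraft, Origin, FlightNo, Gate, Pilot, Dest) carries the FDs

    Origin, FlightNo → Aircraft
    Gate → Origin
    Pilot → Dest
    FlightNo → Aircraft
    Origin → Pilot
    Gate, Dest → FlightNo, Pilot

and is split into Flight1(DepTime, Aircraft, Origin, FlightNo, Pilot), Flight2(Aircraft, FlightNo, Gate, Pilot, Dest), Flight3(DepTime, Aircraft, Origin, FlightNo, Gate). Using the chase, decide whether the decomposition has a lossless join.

Yes

Chase test. Columns are DepTime, Aircraft, Origin, FlightNo, Gate, Pilot, Dest; row i has aⱼ where attribute j ∈ Flighti, else bᵢⱼ.
Initial tableau (one row per fragment):
  row 1: a1 a2 a3 a4 b15 a6 b17
  row 2: b21 a2 b23 a4 a5 a6 a7
  row 3: a1 a2 a3 a4 a5 b36 b37
Rows 2 and 3 agree on Gate; apply Gate→Origin and equate their Origin entries.
Rows 1 and 2 agree on Pilot; apply Pilot→Dest and equate their Dest entries.
Rows 1 and 3 agree on Origin; apply Origin→Pilot and equate their Pilot entries.
Rows 1 and 3 agree on Pilot; apply Pilot→Dest and equate their Dest entries.
Row 3 is now all distinguished symbols — the join is lossless.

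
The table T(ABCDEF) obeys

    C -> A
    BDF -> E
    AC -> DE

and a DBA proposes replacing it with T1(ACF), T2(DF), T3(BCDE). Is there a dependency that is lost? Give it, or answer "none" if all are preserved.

Check BDF → E: no single fragment contains all of {BDEF}, and the restricted closure of {BDF} across the fragments never reaches {E}.
C → A is preserved.
AC → DE is preserved.

BDF -> E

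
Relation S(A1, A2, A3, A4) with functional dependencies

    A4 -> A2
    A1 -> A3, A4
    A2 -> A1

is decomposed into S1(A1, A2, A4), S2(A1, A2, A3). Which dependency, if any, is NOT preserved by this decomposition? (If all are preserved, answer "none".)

A4 → A2 lies within S1.
A1 → A3, A4: restricted closure across fragments reaches A3, A4.
A2 → A1 lies within S1.
Every dependency is enforceable on the fragments, so the decomposition is dependency-preserving.

none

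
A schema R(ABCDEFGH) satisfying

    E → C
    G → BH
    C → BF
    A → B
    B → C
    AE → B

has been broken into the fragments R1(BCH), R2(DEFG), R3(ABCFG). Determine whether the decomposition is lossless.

No

Chase test. Columns are ABCDEFGH; row i has aⱼ where attribute j ∈ Ri, else bᵢⱼ.
Initial tableau (one row per fragment):
  row 1: b11 a2 a3 b14 b15 b16 b17 a8
  row 2: b21 b22 b23 a4 a5 a6 a7 b28
  row 3: a1 a2 a3 b34 b35 a6 a7 b38
Rows 2 and 3 agree on G; apply G→BH and equate their BH entries.
Rows 1 and 3 agree on C; apply C→BF and equate their BF entries.
Rows 1 and 2 agree on B; apply B→C and equate their C entries.
No row becomes fully distinguished — the join is lossy.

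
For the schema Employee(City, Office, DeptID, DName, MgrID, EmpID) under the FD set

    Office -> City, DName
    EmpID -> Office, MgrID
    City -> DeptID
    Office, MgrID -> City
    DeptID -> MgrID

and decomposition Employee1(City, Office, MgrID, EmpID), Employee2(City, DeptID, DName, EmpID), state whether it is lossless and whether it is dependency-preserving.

lossless but not dependency-preserving

Lossless test: (City, EmpID)⁺ = {City, Office, DeptID, DName, MgrID, EmpID}, which contains all of one fragment — lossless.
Dependency preservation: the restricted closure of {Office} across the fragments never reaches {City, DName}, so Office → City, DName cannot be enforced without a join — not preserved.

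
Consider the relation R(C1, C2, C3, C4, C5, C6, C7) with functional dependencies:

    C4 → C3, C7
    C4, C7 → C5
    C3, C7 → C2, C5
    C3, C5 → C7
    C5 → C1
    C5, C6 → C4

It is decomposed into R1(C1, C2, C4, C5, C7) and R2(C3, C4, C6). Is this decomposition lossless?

Yes

Common attributes: R1 ∩ R2 = {C4}.
Closure of {C4}: C4 → C3, C7 applies, adding C3, C7; C4, C7 → C5 applies, adding C5; C3, C7 → C2, C5 applies, adding C2; C5 → C1 applies, adding C1. So (C4)⁺ = {C1, C2, C3, C4, C5, C7}.
This closure contains every attribute of R1, so R1 ∩ R2 → R1. The join is lossless.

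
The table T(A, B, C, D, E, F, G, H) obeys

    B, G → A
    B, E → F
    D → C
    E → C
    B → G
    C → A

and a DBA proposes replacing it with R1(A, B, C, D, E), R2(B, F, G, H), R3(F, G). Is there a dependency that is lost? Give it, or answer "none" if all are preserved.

Check B, E → F: no single fragment contains all of {B, E, F}, and the restricted closure of {B, E} across the fragments never reaches {F}.
B, G → A is preserved.
D → C is preserved.
E → C is preserved.
B → G is preserved.
C → A is preserved.

B, E → F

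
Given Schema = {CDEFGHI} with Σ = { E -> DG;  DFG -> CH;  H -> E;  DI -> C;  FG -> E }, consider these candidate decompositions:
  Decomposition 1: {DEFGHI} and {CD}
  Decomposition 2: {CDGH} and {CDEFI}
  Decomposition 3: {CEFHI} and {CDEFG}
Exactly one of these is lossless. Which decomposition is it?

Decomposition 1: common = {D}, closure = {D} → lossy.
Decomposition 2: common = {CD}, closure = {CD} → lossy.
Decomposition 3: common = {CEF}, closure = {CDEFGH} → lossless.

Decomposition 3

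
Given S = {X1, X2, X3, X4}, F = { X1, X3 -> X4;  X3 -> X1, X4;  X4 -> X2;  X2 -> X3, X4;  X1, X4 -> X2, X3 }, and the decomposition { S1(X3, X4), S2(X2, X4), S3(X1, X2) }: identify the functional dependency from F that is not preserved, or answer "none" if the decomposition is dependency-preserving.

X1, X3 → X4: restricted closure across fragments reaches X4.
X3 → X1, X4: restricted closure across fragments reaches X1, X4.
X4 → X2 lies within S2.
X2 → X3, X4: restricted closure across fragments reaches X3, X4.
X1, X4 → X2, X3: restricted closure across fragments reaches X2, X3.
Every dependency is enforceable on the fragments, so the decomposition is dependency-preserving.

none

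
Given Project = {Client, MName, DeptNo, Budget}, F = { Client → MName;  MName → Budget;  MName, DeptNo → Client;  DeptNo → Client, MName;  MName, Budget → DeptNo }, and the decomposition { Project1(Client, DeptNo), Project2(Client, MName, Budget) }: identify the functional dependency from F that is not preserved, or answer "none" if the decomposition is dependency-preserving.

Client → MName lies within Project2.
MName → Budget lies within Project2.
MName, DeptNo → Client: restricted closure across fragments reaches Client.
DeptNo → Client, MName: restricted closure across fragments reaches Client, MName.
MName, Budget → DeptNo: restricted closure across fragments reaches DeptNo.
Every dependency is enforceable on the fragments, so the decomposition is dependency-preserving.

none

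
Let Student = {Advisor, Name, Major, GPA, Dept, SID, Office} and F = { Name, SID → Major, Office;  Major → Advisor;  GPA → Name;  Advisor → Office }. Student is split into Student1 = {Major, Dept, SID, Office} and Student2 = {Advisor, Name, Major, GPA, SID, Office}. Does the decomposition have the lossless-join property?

No

Common attributes: Student1 ∩ Student2 = {Major, SID, Office}.
Closure of {Major, SID, Office}: Major → Advisor applies, adding Advisor. So (Major, SID, Office)⁺ = {Advisor, Major, SID, Office}.
The closure contains neither all of Student1 = {Major, Dept, SID, Office} nor all of Student2 = {Advisor, Name, Major, GPA, SID, Office}, so the common attributes are not a superkey of either fragment. The join is lossy.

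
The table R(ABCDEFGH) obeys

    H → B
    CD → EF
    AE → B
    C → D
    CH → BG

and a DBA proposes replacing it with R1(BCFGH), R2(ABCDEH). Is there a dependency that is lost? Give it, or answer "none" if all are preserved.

none

H → B lies within R1.
CD → EF: restricted closure across fragments reaches EF.
AE → B lies within R2.
C → D lies within R2.
CH → BG lies within R1.
Every dependency is enforceable on the fragments, so the decomposition is dependency-preserving.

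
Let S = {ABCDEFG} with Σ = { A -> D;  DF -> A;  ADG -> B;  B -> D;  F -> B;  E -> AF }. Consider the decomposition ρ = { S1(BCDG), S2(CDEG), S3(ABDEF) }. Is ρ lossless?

Chase test. Columns are ABCDEFG; row i has aⱼ where attribute j ∈ Si, else bᵢⱼ.
Initial tableau (one row per fragment):
  row 1: b11 a2 a3 a4 b15 b16 a7
  row 2: b21 b22 a3 a4 a5 b26 a7
  row 3: a1 a2 b33 a4 a5 a6 b37
Rows 2 and 3 agree on E; apply E→AF and equate their AF entries.
Rows 2 and 3 agree on F; apply F→B and equate their B entries.
Row 2 is now all distinguished symbols — the join is lossless.

Yes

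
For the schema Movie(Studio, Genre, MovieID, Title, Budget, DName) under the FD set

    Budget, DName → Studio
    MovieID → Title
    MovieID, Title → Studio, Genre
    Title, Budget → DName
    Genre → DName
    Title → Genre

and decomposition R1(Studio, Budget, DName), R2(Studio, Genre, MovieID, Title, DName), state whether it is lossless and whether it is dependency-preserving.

lossy but dependency-preserving

Lossless test: (Studio, DName)⁺ = {Studio, DName}, which is a superkey of neither fragment — lossy.
Dependency preservation: Title, Budget → DName is not contained in any single fragment, but the restricted closure of its left-hand side across the fragments still reaches the right-hand side; the remaining FDs each lie inside some fragment. All dependencies are preserved.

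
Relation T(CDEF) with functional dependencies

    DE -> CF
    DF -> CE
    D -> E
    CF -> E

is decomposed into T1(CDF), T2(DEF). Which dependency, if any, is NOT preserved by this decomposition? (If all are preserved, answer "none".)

CF -> E

Check CF → E: no single fragment contains all of {CEF}, and the restricted closure of {CF} across the fragments never reaches {E}.
DE → CF is preserved.
DF → CE is preserved.
D → E is preserved.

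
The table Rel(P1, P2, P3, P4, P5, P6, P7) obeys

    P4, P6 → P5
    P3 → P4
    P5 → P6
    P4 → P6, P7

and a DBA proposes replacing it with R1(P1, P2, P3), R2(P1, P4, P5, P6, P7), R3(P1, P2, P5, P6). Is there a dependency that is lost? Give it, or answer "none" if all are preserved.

P3 → P4

Check P3 → P4: no single fragment contains all of {P3, P4}, and the restricted closure of {P3} across the fragments never reaches {P4}.
P4, P6 → P5 is preserved.
P5 → P6 is preserved.
P4 → P6, P7 is preserved.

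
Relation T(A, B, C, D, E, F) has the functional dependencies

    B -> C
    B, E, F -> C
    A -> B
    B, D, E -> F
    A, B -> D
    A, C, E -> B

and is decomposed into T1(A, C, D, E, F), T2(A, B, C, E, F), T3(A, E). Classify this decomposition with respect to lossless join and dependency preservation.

lossless but not dependency-preserving

Lossless test (chase): Rows 1 and 2 agree on A; apply A→B and equate their B entries. Rows 1 and 3 agree on A; apply A→B and equate their B entries. Rows 1 and 2 agree on A, B; apply A, B→D and equate their D entries. Rows 1 and 3 agree on A, B; apply A, B→D and equate their D entries. Rows 1 and 3 agree on B; apply B→C and equate their C entries. Rows 1 and 3 agree on B, D, E; apply B, D, E→F and equate their F entries. Row 1 is now all distinguished symbols — the join is lossless.
Dependency preservation: the restricted closure of {B, D, E} across the fragments never reaches {F}, so B, D, E → F cannot be enforced without a join — not preserved.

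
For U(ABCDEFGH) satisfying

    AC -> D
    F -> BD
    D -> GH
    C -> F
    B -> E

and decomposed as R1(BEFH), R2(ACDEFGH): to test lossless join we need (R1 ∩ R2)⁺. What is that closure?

R1 ∩ R2 = {EFH}.
F → BD applies, adding BD
D → GH applies, adding G
Closure: {BDEFGH}.

BDEFGH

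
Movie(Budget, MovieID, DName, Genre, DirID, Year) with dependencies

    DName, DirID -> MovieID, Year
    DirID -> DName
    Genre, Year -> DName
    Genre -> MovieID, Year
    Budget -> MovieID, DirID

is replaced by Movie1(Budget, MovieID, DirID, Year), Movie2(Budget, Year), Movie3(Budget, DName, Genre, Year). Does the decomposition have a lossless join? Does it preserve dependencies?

Lossless test (chase): Rows 1 and 2 agree on Budget; apply Budget→MovieID, DirID and equate their MovieID, DirID entries. Rows 1 and 3 agree on Budget; apply Budget→MovieID, DirID and equate their MovieID, DirID entries. Rows 1 and 2 agree on DirID; apply DirID→DName and equate their DName entries. Rows 1 and 3 agree on DirID; apply DirID→DName and equate their DName entries. Row 3 is now all distinguished symbols — the join is lossless.
Dependency preservation: the restricted closure of {DirID} across the fragments never reaches {DName}, so DirID → DName cannot be enforced without a join — not preserved.

lossless but not dependency-preserving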